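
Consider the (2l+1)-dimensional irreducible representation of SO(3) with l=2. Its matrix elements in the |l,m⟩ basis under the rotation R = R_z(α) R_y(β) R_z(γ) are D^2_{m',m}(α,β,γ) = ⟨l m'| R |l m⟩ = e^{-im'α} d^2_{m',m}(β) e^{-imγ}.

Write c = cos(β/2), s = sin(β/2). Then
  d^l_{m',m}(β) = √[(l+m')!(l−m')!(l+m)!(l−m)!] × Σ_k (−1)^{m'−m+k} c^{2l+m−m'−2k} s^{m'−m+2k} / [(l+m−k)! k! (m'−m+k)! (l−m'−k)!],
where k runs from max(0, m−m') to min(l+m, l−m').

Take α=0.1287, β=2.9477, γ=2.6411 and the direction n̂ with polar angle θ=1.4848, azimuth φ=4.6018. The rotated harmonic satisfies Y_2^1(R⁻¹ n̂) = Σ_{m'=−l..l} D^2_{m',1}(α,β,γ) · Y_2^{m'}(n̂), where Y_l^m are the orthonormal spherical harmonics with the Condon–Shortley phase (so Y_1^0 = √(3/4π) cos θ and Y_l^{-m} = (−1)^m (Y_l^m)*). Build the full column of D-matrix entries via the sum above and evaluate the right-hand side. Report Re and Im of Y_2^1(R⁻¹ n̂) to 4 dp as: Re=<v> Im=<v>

Re=-0.0655 Im=0.0748

Need the full column D^2_{m',1} for m'=−2..2 at α=0.1287, β=2.9477, γ=2.6411.
cos(β/2)=0.096795, sin(β/2)=0.995304
d^2_{-2,1}: single k=3 term ⇒ +0.190875;  D = -0.138630-0.131206i
d^2_{-1,1}: k∈[2..3] ⇒ +0.027844 -0.981349 = -0.953505;  D = +0.770912+0.561130i
d^2_{0,1}: k∈[1..2] ⇒ +0.002211 -0.233773 = -0.231562;  D = +0.203160+0.111117i
d^2_{1,1}: k∈[0..1] ⇒ +0.000088 -0.027844 = -0.027756;  D = +0.025860+0.010084i
d^2_{2,1}: single k=0 term ⇒ -0.001805;  D = +0.001752+0.000435i
Y_2^{m'}(θ=1.4848,φ=4.6018) and Σ D·Y over m':
  (-0.1386-0.1312i)·(-0.3741-0.0841i)  (+0.7709+0.5611i)·(-0.0073+0.0657i)  (+0.2032+0.1111i)·(-0.3084+0.0000i)  (+0.0259+0.0101i)·(+0.0073+0.0657i)  (+0.0018+0.0004i)·(-0.3741+0.0841i)
Y_2^1(R⁻¹ n̂) = -0.065494+0.074790i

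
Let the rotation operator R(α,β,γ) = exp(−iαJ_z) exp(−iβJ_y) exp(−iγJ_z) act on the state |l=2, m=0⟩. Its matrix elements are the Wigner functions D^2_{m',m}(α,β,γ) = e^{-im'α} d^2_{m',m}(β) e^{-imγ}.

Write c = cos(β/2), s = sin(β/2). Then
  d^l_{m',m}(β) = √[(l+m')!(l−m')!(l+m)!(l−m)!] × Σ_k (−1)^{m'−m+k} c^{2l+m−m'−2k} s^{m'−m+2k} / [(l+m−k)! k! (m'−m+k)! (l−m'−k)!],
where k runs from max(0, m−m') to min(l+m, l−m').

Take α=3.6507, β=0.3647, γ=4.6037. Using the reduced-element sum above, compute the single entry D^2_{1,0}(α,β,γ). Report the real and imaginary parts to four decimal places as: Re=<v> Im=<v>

D^2_{1,0}(3.6507,0.3647,4.6037) = e^{-i·1·3.6507}·d^2_{1,0}(0.3647)·e^{-i·0·4.6037}. Compute d first:
c=cos(0.3647/2)=0.983420, s=sin(0.3647/2)=0.181341; N=√[6·1·2·2]=4.898979
k∈{0,1} keeps every argument non-negative
  k=0: (−1)^1·4.8990/(2)·0.9834^3·0.1813^1 = -0.422464
  k=1: (−1)^2·4.8990/(2)·0.9834^1·0.1813^3 = +0.014365
d^2_{1,0}(0.3647) = -0.422464 +0.014365 = -0.408099
Phases: e^{-i·(1)·3.6507}=-0.873180+0.487398i, e^{-i·(0)·4.6037}=+1.000000+0.000000i ⇒ D=+0.356344-0.198906i

Re=0.3563 Im=-0.1989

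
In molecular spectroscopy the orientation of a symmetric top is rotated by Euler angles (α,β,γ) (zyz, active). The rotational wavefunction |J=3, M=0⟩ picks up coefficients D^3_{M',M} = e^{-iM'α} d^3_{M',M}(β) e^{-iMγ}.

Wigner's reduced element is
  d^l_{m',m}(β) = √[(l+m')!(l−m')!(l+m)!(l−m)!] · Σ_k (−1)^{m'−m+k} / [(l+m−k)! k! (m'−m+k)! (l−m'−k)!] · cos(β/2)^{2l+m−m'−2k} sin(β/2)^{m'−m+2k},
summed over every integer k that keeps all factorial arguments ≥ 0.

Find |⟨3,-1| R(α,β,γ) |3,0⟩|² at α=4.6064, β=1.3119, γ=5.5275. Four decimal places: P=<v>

D^3_{-1,0}(4.6064,1.3119,5.5275) = e^{-i·-1·4.6064}·d^3_{-1,0}(1.3119)·e^{-i·0·5.5275}. Compute d first:
Half-angle: c=0.792469, s=0.609912. N=√(2·24·6·6)=41.569219
k∈{1,2,3} keeps every argument non-negative
  k=1: (−1)^0·41.5692/(12)·0.7925^5·0.6099^1 = +0.660342
  k=2: (−1)^1·41.5692/(4)·0.7925^3·0.6099^3 = -1.173440
  k=3: (−1)^2·41.5692/(12)·0.7925^1·0.6099^5 = +0.231691
d^3_{-1,0}(1.3119) = +0.660342 -1.173440 +0.231691 = -0.281406
|D^3_{-1,0}|² = |d^3_{-1,0}(β)|² = (-0.281406)² = 0.079189 (the z-rotation phases have unit modulus)

P=0.0792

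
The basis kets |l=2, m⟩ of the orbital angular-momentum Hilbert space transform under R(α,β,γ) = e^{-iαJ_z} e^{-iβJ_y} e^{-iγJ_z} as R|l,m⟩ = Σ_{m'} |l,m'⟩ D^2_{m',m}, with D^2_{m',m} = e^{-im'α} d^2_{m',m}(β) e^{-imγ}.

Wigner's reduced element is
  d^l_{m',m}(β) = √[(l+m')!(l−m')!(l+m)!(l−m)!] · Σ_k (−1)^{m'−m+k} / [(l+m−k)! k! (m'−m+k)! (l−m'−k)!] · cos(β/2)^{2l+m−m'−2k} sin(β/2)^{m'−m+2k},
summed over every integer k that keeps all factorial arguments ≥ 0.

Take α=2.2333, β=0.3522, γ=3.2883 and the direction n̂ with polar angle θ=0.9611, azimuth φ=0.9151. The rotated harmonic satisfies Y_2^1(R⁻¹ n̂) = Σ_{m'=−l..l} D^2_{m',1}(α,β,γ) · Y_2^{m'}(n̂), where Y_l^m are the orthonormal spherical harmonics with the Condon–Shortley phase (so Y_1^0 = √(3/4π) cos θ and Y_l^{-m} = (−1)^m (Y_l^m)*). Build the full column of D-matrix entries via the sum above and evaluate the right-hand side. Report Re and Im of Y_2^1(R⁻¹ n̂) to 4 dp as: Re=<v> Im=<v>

Re=-0.0569 Im=-0.3686

Need the full column D^2_{m',1} for m'=−2..2 at α=2.2333, β=0.3522, γ=3.2883.
cos(β/2)=0.984534, sin(β/2)=0.175191
d^2_{-2,1}: single k=3 term ⇒ +0.010588;  D = +0.004050+0.009782i
d^2_{-1,1}: k∈[2..3] ⇒ +0.089250 -0.000942 = +0.088308;  D = +0.043556-0.076819i
d^2_{0,1}: k∈[1..2] ⇒ +0.409525 -0.012967 = +0.396558;  D = -0.392298+0.057970i
d^2_{1,1}: k∈[0..1] ⇒ +0.939558 -0.089250 = +0.850308;  D = +0.615405+0.586772i
d^2_{2,1}: single k=0 term ⇒ -0.334376;  D = -0.033076+0.332736i
Y_2^{m'}(θ=0.9611,φ=0.9151) and Σ D·Y over m':
  (+0.0040+0.0098i)·(-0.0666-0.2509i)  (+0.0436-0.0768i)·(+0.2211-0.2875i)  (-0.3923+0.0580i)·(-0.0051+0.0000i)  (+0.6154+0.5868i)·(-0.2211-0.2875i)  (-0.0331+0.3327i)·(-0.0666+0.2509i)
Y_2^1(R⁻¹ n̂) = -0.056945-0.368584i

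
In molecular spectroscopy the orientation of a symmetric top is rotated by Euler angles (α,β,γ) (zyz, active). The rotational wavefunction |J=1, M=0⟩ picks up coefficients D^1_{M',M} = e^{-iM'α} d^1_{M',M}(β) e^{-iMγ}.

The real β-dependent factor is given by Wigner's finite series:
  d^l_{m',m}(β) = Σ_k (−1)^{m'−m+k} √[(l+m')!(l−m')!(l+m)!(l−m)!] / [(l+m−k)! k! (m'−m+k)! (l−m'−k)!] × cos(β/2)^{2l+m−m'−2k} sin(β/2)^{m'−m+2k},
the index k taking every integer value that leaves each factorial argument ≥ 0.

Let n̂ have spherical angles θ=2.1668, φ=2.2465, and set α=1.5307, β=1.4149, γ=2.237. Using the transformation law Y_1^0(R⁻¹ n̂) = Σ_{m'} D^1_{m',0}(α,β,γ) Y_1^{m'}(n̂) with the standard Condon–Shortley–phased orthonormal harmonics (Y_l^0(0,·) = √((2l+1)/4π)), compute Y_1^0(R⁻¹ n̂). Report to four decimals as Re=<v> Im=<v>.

Need the full column D^1_{m',0} for m'=−1..1 at α=1.5307, β=1.4149, γ=2.237.
cos(β/2)=0.760022, sin(β/2)=0.649898
d^1_{-1,0}: single k=1 term ⇒ +0.698532;  D = +0.028001+0.697970i
d^1_{0,0}: k∈[0..1] ⇒ +0.577633 -0.422367 = +0.155266;  D = +0.155266+0.000000i
d^1_{1,0}: single k=0 term ⇒ -0.698532;  D = -0.028001+0.697970i
Y_1^{m'}(θ=2.1668,φ=2.2465) and Σ D·Y over m':
  (+0.0280+0.6980i)·(-0.1788-0.2231i)  (+0.1553+0.0000i)·(-0.2743+0.0000i)  (-0.0280+0.6980i)·(+0.1788-0.2231i)
Y_1^0(R⁻¹ n̂) = +0.258832+0.000000i

Re=0.2588 Im=0.0000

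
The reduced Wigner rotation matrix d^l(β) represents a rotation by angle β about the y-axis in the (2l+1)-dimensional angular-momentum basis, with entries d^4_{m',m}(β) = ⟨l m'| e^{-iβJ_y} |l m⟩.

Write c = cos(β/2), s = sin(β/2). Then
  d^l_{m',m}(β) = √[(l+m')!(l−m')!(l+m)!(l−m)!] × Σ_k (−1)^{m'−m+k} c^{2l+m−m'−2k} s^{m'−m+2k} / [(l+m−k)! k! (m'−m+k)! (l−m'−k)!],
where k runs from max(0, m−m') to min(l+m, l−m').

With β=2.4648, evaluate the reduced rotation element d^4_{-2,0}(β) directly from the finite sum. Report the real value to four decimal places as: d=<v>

d^4_{-2,0}(β=2.4648) via Wigner's sum:
c=cos(2.4648/2)=0.331975, s=sin(2.4648/2)=0.943288; N=√[2·720·24·24]=910.735966
Admissible k: 2..4 (factorial args all ≥0)
  k=2: (−1)^0·910.7360/(96)·0.3320^6·0.9433^2 = +0.011299
  k=3: (−1)^1·910.7360/(36)·0.3320^4·0.9433^4 = -0.243270
  k=4: (−1)^2·910.7360/(96)·0.3320^2·0.9433^6 = +0.736543
d^4_{-2,0}(2.4648) = +0.011299 -0.243270 +0.736543 = +0.504572

d=0.5046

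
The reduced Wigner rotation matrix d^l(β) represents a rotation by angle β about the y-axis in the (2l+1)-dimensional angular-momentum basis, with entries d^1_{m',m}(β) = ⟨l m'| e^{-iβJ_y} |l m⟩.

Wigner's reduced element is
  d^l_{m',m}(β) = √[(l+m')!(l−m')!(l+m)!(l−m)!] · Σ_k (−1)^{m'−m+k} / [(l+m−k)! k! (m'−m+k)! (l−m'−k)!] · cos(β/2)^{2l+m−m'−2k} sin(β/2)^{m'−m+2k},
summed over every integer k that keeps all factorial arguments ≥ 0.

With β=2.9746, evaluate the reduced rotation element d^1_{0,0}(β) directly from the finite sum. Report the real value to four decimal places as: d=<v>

d=-0.9861

d^1_{0,0}(β=2.9746) via Wigner's sum:
Half-angle: c=0.083399, s=0.996516. N=√(1·1·1·1)=1.000000
The bounds max(0,m−m')=0 and min(l+m,l−m')=1 give 2 terms
  k=0: (−1)^0·1.0000/(1)·0.0834^2·0.9965^0 = +0.006955
  k=1: (−1)^1·1.0000/(1)·0.0834^0·0.9965^2 = -0.993045
d^1_{0,0}(2.9746) = +0.006955 -0.993045 = -0.986089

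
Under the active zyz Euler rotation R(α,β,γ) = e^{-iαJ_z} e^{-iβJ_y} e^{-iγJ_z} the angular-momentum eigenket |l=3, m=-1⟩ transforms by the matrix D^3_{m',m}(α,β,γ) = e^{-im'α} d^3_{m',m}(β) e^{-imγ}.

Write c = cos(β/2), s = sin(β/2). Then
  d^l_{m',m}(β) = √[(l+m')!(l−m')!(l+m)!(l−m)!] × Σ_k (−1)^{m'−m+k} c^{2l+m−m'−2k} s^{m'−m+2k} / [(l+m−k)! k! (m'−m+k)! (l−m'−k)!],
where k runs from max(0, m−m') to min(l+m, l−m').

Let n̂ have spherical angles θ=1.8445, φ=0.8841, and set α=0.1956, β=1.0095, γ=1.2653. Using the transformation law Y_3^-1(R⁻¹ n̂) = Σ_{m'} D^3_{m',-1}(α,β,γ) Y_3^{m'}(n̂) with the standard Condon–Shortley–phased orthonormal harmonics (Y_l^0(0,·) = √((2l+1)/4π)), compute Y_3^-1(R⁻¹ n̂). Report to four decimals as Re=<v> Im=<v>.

Re=0.0445 Im=0.0238

Need the full column D^3_{m',-1} for m'=−3..3 at α=0.1956, β=1.0095, γ=1.2653.
cos(β/2)=0.875295, sin(β/2)=0.483589
d^3_{-3,-1}: single k=2 term ⇒ +0.531638;  D = -0.147587+0.510742i
d^3_{-2,-1}: k∈[1..2] ⇒ +0.785687 -0.479647 = +0.306039;  D = -0.026197+0.304916i
d^3_{-1,-1}: k∈[0..2] ⇒ +0.449705 -1.098148 +0.251400 = -0.397043;  D = -0.043546-0.394648i
d^3_{0,-1}: k∈[0..2] ⇒ -0.860676 +0.788141 -0.080191 = -0.152726;  D = -0.045935-0.145655i
d^3_{1,-1}: k∈[0..2] ⇒ +0.823611 -0.335200 +0.012790 = +0.501201;  D = +0.240770+0.439581i
d^3_{2,-1}: k∈[0..1] ⇒ -0.479647 +0.073204 = -0.406443;  D = -0.260810-0.311728i
d^3_{3,-1}: single k=0 term ⇒ +0.162278;  D = +0.126336+0.101850i
Y_3^{m'}(θ=1.8445,φ=0.8841) and Σ D·Y over m':
  (-0.1476+0.5107i)·(-0.3287-0.1750i)  (-0.0262+0.3049i)·(+0.0502+0.2511i)  (-0.0435-0.3946i)·(-0.1252+0.1527i)  (-0.0459-0.1457i)·(+0.2658+0.0000i)  (+0.2408+0.4396i)·(+0.1252+0.1527i)  (-0.2608-0.3117i)·(+0.0502-0.2511i)  (+0.1263+0.1018i)·(+0.3287-0.1750i)
Y_3^-1(R⁻¹ n̂) = +0.044515+0.023759i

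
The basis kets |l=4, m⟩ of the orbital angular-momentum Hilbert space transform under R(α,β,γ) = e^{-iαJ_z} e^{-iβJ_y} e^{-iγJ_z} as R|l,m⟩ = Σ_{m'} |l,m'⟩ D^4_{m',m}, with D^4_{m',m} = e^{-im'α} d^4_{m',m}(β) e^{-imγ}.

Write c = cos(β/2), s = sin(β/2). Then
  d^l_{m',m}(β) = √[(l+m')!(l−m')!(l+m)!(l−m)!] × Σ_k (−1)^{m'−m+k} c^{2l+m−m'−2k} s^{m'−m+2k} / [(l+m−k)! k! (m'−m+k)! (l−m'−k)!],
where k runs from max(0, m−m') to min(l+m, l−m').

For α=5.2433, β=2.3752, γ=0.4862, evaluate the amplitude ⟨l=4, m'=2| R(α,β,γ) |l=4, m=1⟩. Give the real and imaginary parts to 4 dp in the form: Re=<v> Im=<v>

Re=0.0088 Im=-0.3875

Split into d^4_{2,1}(β=2.3752) × two z-phases.
With c≡cos(β/2)=0.373887 and s≡sin(β/2)=0.927474, N=[720·2·120·6]^{1/2}=1018.233765
k: max(0,(1)−(2))=0 … min(4+(1),4−(2))=2
  k=0: (−1)^1·1018.2338/(240)·0.3739^7·0.9275^1 = -0.004019
  k=1: (−1)^2·1018.2338/(48)·0.3739^5·0.9275^3 = +0.123655
  k=2: (−1)^3·1018.2338/(72)·0.3739^3·0.9275^5 = -0.507277
d^4_{2,1}(2.3752) = -0.004019 +0.123655 -0.507277 = -0.387641
Phases: e^{-i·(2)·5.2433}=-0.487282+0.873245i, e^{-i·(1)·0.4862}=+0.884115-0.467270i ⇒ D=+0.008827-0.387540i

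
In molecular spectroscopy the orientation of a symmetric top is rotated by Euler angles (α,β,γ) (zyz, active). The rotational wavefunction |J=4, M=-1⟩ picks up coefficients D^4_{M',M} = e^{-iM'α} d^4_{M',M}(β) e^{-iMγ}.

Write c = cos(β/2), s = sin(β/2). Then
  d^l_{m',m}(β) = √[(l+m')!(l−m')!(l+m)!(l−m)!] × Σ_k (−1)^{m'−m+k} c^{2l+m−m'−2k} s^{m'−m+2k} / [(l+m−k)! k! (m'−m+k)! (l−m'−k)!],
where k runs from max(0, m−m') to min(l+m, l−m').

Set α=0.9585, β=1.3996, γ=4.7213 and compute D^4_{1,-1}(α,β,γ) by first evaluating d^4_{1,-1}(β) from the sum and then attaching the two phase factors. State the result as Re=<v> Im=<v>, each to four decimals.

Split into d^4_{1,-1}(β=1.3996) × two z-phases.
With c≡cos(β/2)=0.764971 and s≡sin(β/2)=0.644065, N=[120·6·6·120]^{1/2}=720.000000
k∈{0,1,2,3} keeps every argument non-negative
  k=0: (−1)^2·720.0000/(72)·0.7650^6·0.6441^2 = +0.831245
  k=1: (−1)^3·720.0000/(24)·0.7650^4·0.6441^4 = -1.767743
  k=2: (−1)^4·720.0000/(48)·0.7650^2·0.6441^6 = +0.626554
  k=3: (−1)^5·720.0000/(720)·0.7650^0·0.6441^8 = -0.029610
d^4_{1,-1}(1.3996) = +0.831245 -1.767743 +0.626554 -0.029610 = -0.339555
Attach z-rotation phases: D = e^{-i(1)(0.9585)}·(-0.339555)·e^{-i(-1)(4.7213)} = +0.276118+0.197627i

Re=0.2761 Im=0.1976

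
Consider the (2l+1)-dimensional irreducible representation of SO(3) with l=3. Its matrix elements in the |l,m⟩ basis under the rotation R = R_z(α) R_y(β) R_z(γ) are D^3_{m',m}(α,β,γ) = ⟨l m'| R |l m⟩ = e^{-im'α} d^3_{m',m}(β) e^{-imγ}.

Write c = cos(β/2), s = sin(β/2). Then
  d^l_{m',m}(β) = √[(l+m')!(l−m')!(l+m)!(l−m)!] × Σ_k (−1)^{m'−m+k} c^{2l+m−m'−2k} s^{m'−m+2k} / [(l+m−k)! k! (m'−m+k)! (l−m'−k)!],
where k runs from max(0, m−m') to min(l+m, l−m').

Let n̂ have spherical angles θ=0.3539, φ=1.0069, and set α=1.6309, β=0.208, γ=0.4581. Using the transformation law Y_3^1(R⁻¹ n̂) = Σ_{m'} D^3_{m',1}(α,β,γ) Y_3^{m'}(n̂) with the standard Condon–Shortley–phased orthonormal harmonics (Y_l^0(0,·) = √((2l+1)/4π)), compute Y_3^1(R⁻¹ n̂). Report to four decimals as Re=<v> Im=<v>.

Need the full column D^3_{m',1} for m'=−3..3 at α=1.6309, β=0.208, γ=0.4581.
cos(β/2)=0.994597, sin(β/2)=0.103813
d^3_{-3,1}: single k=4 term ⇒ +0.000445;  D = -0.000122-0.000428i
d^3_{-2,1}: k∈[3..4] ⇒ +0.006962 -0.000038 = +0.006924;  D = -0.006532+0.002295i
d^3_{-1,1}: k∈[2..4] ⇒ +0.063276 -0.000919 +0.000001 = +0.062358;  D = +0.024168+0.057484i
d^3_{0,1}: k∈[1..3] ⇒ +0.350007 -0.011439 +0.000042 = +0.338609;  D = +0.303696-0.149748i
d^3_{1,1}: k∈[0..2] ⇒ +0.968016 -0.084368 +0.000689 = +0.884337;  D = -0.438030-0.768233i
d^3_{2,1}: k∈[0..1] ⇒ -0.319511 +0.006962 = -0.312549;  D = +0.261725-0.170842i
d^3_{3,1}: single k=0 term ⇒ +0.040845;  D = +0.024340+0.032800i
Y_3^{m'}(θ=0.3539,φ=1.0069) and Σ D·Y over m':
  (-0.0001-0.0004i)·(-0.0172-0.0021i)  (-0.0065+0.0023i)·(-0.0494-0.1040i)  (+0.0242+0.0575i)·(+0.2035-0.3218i)  (+0.3037-0.1497i)·(+0.4899+0.0000i)  (-0.4380-0.7682i)·(-0.2035-0.3218i)  (+0.2617-0.1708i)·(-0.0494+0.1040i)  (+0.0243+0.0328i)·(+0.0172-0.0021i)
Y_3^1(R⁻¹ n̂) = +0.020023+0.264601i

Re=0.0200 Im=0.2646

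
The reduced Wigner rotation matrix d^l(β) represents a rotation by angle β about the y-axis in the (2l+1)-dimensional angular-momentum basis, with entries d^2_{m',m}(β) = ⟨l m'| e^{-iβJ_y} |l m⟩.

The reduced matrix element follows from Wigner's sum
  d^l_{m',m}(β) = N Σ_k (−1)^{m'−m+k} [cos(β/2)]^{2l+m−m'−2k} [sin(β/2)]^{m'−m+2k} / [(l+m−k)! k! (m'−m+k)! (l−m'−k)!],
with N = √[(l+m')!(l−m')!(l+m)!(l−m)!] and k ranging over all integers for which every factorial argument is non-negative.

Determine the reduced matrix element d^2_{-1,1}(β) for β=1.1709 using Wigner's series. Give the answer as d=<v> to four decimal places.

d=0.5431

d^2_{-1,1}(β=1.1709) via Wigner's sum:
Half-angle: c=0.833464, s=0.552574. N=√(1·6·6·1)=6.000000
k: max(0,(1)−(-1))=2 … min(2+(1),2−(-1))=3
  k=2: (−1)^0·6.0000/(2)·0.8335^2·0.5526^2 = +0.636321
  k=3: (−1)^1·6.0000/(6)·0.8335^0·0.5526^4 = -0.093232
d^2_{-1,1}(1.1709) = +0.636321 -0.093232 = +0.543089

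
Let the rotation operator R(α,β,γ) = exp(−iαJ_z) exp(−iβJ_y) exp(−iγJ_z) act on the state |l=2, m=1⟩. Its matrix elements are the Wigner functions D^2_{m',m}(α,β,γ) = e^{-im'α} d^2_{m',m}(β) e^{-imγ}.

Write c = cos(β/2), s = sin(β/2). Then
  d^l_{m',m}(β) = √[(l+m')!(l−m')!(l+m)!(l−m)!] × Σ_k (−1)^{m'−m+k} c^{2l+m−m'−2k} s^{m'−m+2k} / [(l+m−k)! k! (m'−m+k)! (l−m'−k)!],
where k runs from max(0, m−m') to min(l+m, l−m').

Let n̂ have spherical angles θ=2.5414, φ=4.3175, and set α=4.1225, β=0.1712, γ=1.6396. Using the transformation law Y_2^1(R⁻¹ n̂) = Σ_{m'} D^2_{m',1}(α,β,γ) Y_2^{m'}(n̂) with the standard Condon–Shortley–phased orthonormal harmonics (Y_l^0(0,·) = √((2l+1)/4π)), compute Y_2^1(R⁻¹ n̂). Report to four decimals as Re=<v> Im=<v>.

Re=0.0344 Im=-0.3845

Need the full column D^2_{m',1} for m'=−2..2 at α=4.1225, β=0.1712, γ=1.6396.
cos(β/2)=0.996339, sin(β/2)=0.085496
d^2_{-2,1}: single k=3 term ⇒ +0.001245;  D = +0.001181+0.000394i
d^2_{-1,1}: k∈[2..3] ⇒ +0.021768 -0.000053 = +0.021715;  D = -0.017172+0.013291i
d^2_{0,1}: k∈[1..2] ⇒ +0.207128 -0.001525 = +0.205603;  D = -0.014135-0.205117i
d^2_{1,1}: k∈[0..1] ⇒ +0.985434 -0.021768 = +0.963666;  D = +0.835768+0.479734i
d^2_{2,1}: single k=0 term ⇒ -0.169120;  D = +0.151553-0.075053i
Y_2^{m'}(θ=2.5414,φ=4.3175) and Σ D·Y over m':
  (+0.0012+0.0004i)·(-0.0867-0.0875i)  (-0.0172+0.0133i)·(+0.1385-0.3324i)  (-0.0141-0.2051i)·(+0.3290+0.0000i)  (+0.8358+0.4797i)·(-0.1385-0.3324i)  (+0.1516-0.0751i)·(-0.0867+0.0875i)
Y_2^1(R⁻¹ n̂) = +0.034415-0.384524i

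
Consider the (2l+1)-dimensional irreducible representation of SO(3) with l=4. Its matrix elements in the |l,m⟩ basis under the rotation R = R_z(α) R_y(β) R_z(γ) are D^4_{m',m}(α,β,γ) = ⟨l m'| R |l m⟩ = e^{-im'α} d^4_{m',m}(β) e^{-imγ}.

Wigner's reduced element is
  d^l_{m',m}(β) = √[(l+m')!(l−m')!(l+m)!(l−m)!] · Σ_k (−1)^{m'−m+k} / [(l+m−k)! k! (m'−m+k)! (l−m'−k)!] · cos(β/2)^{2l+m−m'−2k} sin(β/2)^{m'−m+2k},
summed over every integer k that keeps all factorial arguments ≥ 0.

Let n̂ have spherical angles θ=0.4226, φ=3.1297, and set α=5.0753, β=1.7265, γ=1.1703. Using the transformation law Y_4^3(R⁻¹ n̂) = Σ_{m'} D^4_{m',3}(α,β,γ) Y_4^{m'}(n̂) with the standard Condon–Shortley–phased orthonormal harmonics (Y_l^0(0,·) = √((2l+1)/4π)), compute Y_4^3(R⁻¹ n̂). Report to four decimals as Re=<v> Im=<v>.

Re=0.2072 Im=0.2412

Need the full column D^4_{m',3} for m'=−4..4 at α=5.0753, β=1.7265, γ=1.1703.
cos(β/2)=0.649971, sin(β/2)=0.759959
d^4_{-4,3}: single k=7 term ⇒ +0.269135;  D = -0.126296-0.237661i
d^4_{-3,3}: k∈[6..7] ⇒ +0.569675 -0.111255 = +0.458419;  D = +0.302077-0.344816i
d^4_{-2,3}: k∈[5..6] ⇒ +0.781300 -0.356032 = +0.425268;  D = +0.398527+0.148423i
d^4_{-1,3}: k∈[4..5] ⇒ +0.787509 -0.645950 = +0.141559;  D = +0.000905+0.141556i
d^4_{0,3}: k∈[3..4] ⇒ +0.602427 -0.823563 = -0.221136;  D = +0.206226-0.079823i
d^4_{1,3}: k∈[2..3] ⇒ +0.345633 -0.787509 = -0.441877;  D = +0.295404+0.328621i
d^4_{2,3}: k∈[1..2] ⇒ +0.139352 -0.571513 = -0.432161;  D = -0.197900+0.384186i
d^4_{3,3}: k∈[0..1] ⇒ +0.031853 -0.304819 = -0.272966;  D = -0.271233-0.030713i
d^4_{4,3}: single k=0 term ⇒ -0.105340;  D = -0.026077-0.102061i
Y_4^{m'}(θ=0.4226,φ=3.1297) and Σ D·Y over m':
  (-0.1263-0.2377i)·(+0.0125+0.0006i)  (+0.3021-0.3448i)·(-0.0787-0.0028i)  (+0.3985+0.1484i)·(+0.2713+0.0065i)  (+0.0009+0.1416i)·(-0.4994-0.0059i)  (+0.2062-0.0798i)·(+0.2393+0.0000i)  (+0.2954+0.3286i)·(+0.4994-0.0059i)  (-0.1979+0.3842i)·(+0.2713-0.0065i)  (-0.2712-0.0307i)·(+0.0787-0.0028i)  (-0.0261-0.1021i)·(+0.0125-0.0006i)
Y_4^3(R⁻¹ n̂) = +0.207170+0.241232i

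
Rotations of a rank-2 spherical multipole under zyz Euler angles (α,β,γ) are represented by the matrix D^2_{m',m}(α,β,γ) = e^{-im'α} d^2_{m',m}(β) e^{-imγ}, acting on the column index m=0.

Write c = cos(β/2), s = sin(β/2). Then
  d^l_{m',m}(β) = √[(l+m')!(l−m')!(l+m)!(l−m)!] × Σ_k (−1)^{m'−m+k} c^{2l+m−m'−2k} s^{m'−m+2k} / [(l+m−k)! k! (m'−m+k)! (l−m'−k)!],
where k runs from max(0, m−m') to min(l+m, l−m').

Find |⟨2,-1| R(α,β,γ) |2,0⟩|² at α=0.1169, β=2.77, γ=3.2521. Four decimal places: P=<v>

Split into d^2_{-1,0}(β=2.77) × two z-phases.
c=cos(2.77/2)=0.184729, s=sin(2.77/2)=0.982789; N=√[1·6·2·2]=4.898979
The bounds max(0,m−m')=1 and min(l+m,l−m')=2 give 2 terms
  k=1: (−1)^0·4.8990/(2)·0.1847^3·0.9828^1 = +0.015175
  k=2: (−1)^1·4.8990/(2)·0.1847^1·0.9828^3 = -0.429529
d^2_{-1,0}(2.77) = +0.015175 -0.429529 = -0.414354
|D^2_{-1,0}|² = |d^2_{-1,0}(β)|² = (-0.414354)² = 0.171689 (the z-rotation phases have unit modulus)

P=0.1717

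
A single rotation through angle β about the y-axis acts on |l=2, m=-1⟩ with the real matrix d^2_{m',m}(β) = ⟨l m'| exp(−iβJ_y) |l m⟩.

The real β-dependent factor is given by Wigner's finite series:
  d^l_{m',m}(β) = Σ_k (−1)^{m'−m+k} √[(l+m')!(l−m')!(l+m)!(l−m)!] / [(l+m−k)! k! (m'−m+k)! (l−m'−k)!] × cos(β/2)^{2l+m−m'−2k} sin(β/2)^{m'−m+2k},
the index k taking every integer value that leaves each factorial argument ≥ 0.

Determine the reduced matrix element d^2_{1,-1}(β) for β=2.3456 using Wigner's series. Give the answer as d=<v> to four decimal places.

d=-0.3392

d^2_{1,-1}(β=2.3456) via Wigner's sum:
With c≡cos(β/2)=0.387572 and s≡sin(β/2)=0.921839, N=[6·1·1·6]^{1/2}=6.000000
The bounds max(0,m−m')=0 and min(l+m,l−m')=1 give 2 terms
  k=0: (−1)^2·6.0000/(2)·0.3876^2·0.9218^2 = +0.382945
  k=1: (−1)^3·6.0000/(6)·0.3876^0·0.9218^4 = -0.722139
d^2_{1,-1}(2.3456) = +0.382945 -0.722139 = -0.339194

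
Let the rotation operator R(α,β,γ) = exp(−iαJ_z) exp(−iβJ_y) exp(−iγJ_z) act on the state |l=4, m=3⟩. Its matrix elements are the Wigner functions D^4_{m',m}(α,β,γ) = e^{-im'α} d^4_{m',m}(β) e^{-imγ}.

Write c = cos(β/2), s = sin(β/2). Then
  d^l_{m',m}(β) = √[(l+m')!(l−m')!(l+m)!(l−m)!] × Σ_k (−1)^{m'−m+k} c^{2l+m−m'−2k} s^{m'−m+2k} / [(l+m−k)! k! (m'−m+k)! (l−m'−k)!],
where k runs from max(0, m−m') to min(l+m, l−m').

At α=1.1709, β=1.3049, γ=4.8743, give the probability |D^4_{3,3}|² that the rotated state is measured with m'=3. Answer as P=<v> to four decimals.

First d^4_{3,3}(β=1.3049), then the phase factors e^{-i(3)α} and e^{-i(3)γ}:
With c≡cos(β/2)=0.794599 and s≡sin(β/2)=0.607135, N=[5040·1·5040·1]^{1/2}=5040.000000
The bounds max(0,m−m')=0 and min(l+m,l−m')=1 give 2 terms
  k=0: (−1)^0·5040.0000/(5040)·0.7946^8·0.6071^0 = +0.158922
  k=1: (−1)^1·5040.0000/(720)·0.7946^6·0.6071^2 = -0.649465
d^4_{3,3}(1.3049) = +0.158922 -0.649465 = -0.490543
|D^4_{3,3}|² = |d^4_{3,3}(β)|² = (-0.490543)² = 0.240633 (the z-rotation phases have unit modulus)

P=0.2406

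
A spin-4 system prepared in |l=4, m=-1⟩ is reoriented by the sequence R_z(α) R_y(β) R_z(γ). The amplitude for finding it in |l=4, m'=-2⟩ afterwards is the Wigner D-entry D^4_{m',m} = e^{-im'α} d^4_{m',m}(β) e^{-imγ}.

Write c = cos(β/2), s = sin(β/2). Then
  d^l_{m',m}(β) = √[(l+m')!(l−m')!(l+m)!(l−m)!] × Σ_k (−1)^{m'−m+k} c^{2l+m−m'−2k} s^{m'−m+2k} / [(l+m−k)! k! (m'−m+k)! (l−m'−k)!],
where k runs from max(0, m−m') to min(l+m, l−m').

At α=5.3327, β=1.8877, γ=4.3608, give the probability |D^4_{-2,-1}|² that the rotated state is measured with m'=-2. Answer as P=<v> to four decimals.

Split into d^4_{-2,-1}(β=1.8877) × two z-phases.
Half-angle: c=0.586675, s=0.809823. N=√(2·720·6·120)=1018.233765
k: max(0,(-1)−(-2))=1 … min(4+(-1),4−(-2))=3
  k=1: (−1)^0·1018.2338/(240)·0.5867^7·0.8098^1 = +0.082188
  k=2: (−1)^1·1018.2338/(48)·0.5867^5·0.8098^3 = -0.783001
  k=3: (−1)^2·1018.2338/(72)·0.5867^3·0.8098^5 = +0.994619
d^4_{-2,-1}(1.8877) = +0.082188 -0.783001 +0.994619 = +0.293805
|D^4_{-2,-1}|² = |d^4_{-2,-1}(β)|² = (+0.293805)² = 0.086322 (the z-rotation phases have unit modulus)

P=0.0863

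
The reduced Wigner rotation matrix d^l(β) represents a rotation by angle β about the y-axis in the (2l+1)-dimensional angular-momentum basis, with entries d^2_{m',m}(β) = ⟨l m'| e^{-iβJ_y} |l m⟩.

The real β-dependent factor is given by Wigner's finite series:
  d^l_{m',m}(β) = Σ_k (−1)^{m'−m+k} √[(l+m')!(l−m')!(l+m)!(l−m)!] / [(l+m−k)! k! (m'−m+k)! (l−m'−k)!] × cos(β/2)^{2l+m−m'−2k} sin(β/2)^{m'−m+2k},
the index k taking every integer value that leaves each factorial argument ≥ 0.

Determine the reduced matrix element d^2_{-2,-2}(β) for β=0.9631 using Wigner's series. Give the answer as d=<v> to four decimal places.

d^2_{-2,-2}(β=0.9631) via Wigner's sum:
c=cos(0.9631/2)=0.886278, s=sin(0.9631/2)=0.463153; N=√[1·24·1·24]=24.000000
k∈{0} keeps every argument non-negative
  k=0: (−1)^0·24.0000/(24)·0.8863^4·0.4632^0 = +0.616993
d^2_{-2,-2}(0.9631) = +0.616993

d=0.6170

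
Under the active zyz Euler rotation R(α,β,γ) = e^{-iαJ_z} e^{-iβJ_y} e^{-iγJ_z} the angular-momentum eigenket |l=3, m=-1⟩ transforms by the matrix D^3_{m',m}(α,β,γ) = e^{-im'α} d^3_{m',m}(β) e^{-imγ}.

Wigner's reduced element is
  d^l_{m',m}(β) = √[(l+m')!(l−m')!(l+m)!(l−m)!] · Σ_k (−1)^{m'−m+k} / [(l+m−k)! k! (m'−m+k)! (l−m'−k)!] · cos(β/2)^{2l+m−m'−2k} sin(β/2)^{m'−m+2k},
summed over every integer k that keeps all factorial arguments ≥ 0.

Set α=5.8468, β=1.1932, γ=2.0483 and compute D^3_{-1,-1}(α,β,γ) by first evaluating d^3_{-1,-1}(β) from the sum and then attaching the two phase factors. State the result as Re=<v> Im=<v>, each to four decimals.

D^3_{-1,-1}(5.8468,1.1932,2.0483) = e^{-i·-1·5.8468}·d^3_{-1,-1}(1.1932)·e^{-i·-1·2.0483}. Compute d first:
c=cos(1.1932/2)=0.827251, s=sin(1.1932/2)=0.561833; N=√[2·24·2·24]=48.000000
k: max(0,(-1)−(-1))=0 … min(3+(-1),3−(-1))=2
  k=0: (−1)^0·48.0000/(48)·0.8273^6·0.5618^0 = +0.320496
  k=1: (−1)^1·48.0000/(6)·0.8273^4·0.5618^2 = -1.182641
  k=2: (−1)^2·48.0000/(8)·0.8273^2·0.5618^4 = +0.409124
d^3_{-1,-1}(1.1932) = +0.320496 -1.182641 +0.409124 = -0.453021
D = (+0.906285-0.422666i)·(-0.453021)·(-0.459564+0.888145i) = +0.018622-0.452639i

Re=0.0186 Im=-0.4526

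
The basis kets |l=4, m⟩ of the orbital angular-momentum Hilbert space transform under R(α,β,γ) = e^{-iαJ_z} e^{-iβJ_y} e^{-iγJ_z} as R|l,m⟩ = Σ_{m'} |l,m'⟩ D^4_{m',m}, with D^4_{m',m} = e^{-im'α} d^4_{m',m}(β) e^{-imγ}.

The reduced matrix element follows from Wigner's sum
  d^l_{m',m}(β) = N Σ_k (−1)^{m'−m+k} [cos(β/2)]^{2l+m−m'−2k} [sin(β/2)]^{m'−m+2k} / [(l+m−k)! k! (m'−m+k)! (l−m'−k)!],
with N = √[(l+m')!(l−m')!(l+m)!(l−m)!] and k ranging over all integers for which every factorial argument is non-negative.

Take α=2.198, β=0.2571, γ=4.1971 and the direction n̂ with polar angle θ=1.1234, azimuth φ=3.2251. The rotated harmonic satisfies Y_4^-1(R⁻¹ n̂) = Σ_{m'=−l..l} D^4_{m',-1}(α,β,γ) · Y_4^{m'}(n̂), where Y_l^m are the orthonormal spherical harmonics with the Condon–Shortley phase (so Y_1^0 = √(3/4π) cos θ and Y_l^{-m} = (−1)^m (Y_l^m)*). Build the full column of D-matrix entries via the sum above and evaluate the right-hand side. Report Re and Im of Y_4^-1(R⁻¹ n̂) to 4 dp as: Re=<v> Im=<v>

Need the full column D^4_{m',-1} for m'=−4..4 at α=2.198, β=0.2571, γ=4.1971.
cos(β/2)=0.991749, sin(β/2)=0.128196
d^4_{-4,-1}: single k=3 term ⇒ +0.015126;  D = +0.013795+0.006206i
d^4_{-3,-1}: k∈[2..3] ⇒ +0.124117 -0.003456 = +0.120661;  D = -0.024500-0.118147i
d^4_{-2,-1}: k∈[1..3] ⇒ +0.513243 -0.042879 +0.000478 = +0.470842;  D = -0.317177+0.347982i
d^4_{-1,-1}: k∈[0..3] ⇒ +0.935866 -0.234559 +0.007838 -0.000044 = +0.709102;  D = +0.704665+0.079193i
d^4_{0,-1}: k∈[0..3] ⇒ -0.541006 +0.054238 -0.000906 +0.000003 = -0.487672;  D = +0.240318+0.424348i
d^4_{1,-1}: k∈[0..3] ⇒ +0.156373 -0.007838 +0.000065 -0.000000 = +0.148600;  D = -0.061718+0.135177i
d^4_{2,-1}: k∈[0..2] ⇒ -0.028586 +0.000716 -0.000002 = -0.027872;  D = -0.027322+0.005507i
d^4_{3,-1}: k∈[0..1] ⇒ +0.003456 -0.000035 = +0.003422;  D = -0.002516-0.002319i
d^4_{4,-1}: single k=0 term ⇒ -0.000253;  D = +0.000030-0.000251i
Y_4^{m'}(θ=1.1234,φ=3.2251) and Σ D·Y over m':
  (+0.0138+0.0062i)·(+0.2762-0.0959i)  (-0.0245-0.1181i)·(-0.3844+0.0984i)  (-0.3172+0.3480i)·(+0.0832-0.0140i)  (+0.7047+0.0792i)·(+0.3107-0.0260i)  (+0.2403+0.4243i)·(-0.1469+0.0000i)  (-0.0617+0.1352i)·(-0.3107-0.0260i)  (-0.0273+0.0055i)·(+0.0832+0.0140i)  (-0.0025-0.0023i)·(+0.3844+0.0984i)  (+0.0000-0.0003i)·(+0.2762+0.0959i)
Y_4^-1(R⁻¹ n̂) = +0.209307-0.020808i

Re=0.2093 Im=-0.0208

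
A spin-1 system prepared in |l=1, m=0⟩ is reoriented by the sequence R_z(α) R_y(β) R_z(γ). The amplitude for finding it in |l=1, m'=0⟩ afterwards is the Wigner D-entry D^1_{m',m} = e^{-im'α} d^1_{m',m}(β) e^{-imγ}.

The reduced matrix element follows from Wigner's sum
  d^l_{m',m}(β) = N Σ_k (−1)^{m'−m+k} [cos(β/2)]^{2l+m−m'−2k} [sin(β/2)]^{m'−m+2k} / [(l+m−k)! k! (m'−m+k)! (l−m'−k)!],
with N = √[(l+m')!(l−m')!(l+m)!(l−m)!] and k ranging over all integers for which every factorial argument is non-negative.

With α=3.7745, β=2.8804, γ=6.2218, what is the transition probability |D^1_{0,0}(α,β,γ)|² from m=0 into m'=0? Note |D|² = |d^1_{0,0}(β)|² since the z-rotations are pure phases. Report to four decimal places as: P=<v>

P=0.9333

Split into d^1_{0,0}(β=2.8804) × two z-phases.
Half-angle: c=0.130225, s=0.991484. N=√(1·1·1·1)=1.000000
Admissible k: 0..1 (factorial args all ≥0)
  k=0: (−1)^0·1.0000/(1)·0.1302^2·0.9915^0 = +0.016959
  k=1: (−1)^1·1.0000/(1)·0.1302^0·0.9915^2 = -0.983041
d^1_{0,0}(2.8804) = +0.016959 -0.983041 = -0.966083
|D^1_{0,0}|² = |d^1_{0,0}(β)|² = (-0.966083)² = 0.933316 (the z-rotation phases have unit modulus)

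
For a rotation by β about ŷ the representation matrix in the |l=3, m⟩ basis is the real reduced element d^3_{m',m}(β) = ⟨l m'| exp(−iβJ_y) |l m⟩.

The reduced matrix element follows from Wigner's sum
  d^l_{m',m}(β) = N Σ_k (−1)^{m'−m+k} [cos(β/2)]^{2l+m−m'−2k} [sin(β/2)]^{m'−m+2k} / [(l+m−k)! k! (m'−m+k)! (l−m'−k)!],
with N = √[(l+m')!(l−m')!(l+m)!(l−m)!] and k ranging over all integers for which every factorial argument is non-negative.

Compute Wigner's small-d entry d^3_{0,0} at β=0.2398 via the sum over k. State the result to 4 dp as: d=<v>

d=0.8344

d^3_{0,0}(β=0.2398) via Wigner's sum:
c=cos(0.2398/2)=0.992821, s=sin(0.2398/2)=0.119613; N=√[6·6·6·6]=36.000000
Admissible k: 0..3 (factorial args all ≥0)
  k=0: (−1)^0·36.0000/(36)·0.9928^6·0.1196^0 = +0.957689
  k=1: (−1)^1·36.0000/(4)·0.9928^4·0.1196^2 = -0.125107
  k=2: (−1)^2·36.0000/(4)·0.9928^2·0.1196^4 = +0.001816
  k=3: (−1)^3·36.0000/(36)·0.9928^0·0.1196^6 = -0.000003
d^3_{0,0}(0.2398) = +0.957689 -0.125107 +0.001816 -0.000003 = +0.834395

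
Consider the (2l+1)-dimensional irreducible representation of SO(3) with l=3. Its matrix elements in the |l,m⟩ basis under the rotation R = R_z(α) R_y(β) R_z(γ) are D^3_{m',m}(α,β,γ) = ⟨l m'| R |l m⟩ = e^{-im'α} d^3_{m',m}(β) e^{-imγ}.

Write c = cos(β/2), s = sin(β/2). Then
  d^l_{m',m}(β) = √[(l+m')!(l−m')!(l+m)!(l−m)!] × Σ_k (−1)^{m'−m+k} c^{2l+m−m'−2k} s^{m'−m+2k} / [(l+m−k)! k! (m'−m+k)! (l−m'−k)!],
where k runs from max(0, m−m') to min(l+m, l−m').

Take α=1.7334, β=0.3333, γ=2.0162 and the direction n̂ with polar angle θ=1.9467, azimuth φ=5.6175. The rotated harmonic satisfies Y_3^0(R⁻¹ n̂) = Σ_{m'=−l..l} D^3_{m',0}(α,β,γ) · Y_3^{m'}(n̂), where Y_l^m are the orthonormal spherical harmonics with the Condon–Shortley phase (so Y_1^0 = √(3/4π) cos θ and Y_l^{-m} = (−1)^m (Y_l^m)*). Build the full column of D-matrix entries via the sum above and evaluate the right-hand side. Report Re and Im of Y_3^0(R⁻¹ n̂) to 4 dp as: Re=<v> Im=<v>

Re=0.2918 Im=0.0000

Need the full column D^3_{m',0} for m'=−3..3 at α=1.7334, β=0.3333, γ=2.0162.
cos(β/2)=0.986146, sin(β/2)=0.165880
d^3_{-3,0}: single k=3 term ⇒ +0.019576;  D = +0.009175-0.017292i
d^3_{-2,0}: k∈[2..3] ⇒ +0.142532 -0.004033 = +0.138499;  D = -0.131239-0.044251i
d^3_{-1,0}: k∈[1..3] ⇒ +0.535908 -0.045490 +0.000429 = +0.490847;  D = -0.079462+0.484372i
d^3_{0,0}: k∈[0..3] ⇒ +0.919702 -0.234204 +0.006627 -0.000021 = +0.692104;  D = +0.692104+0.000000i
d^3_{1,0}: k∈[0..2] ⇒ -0.535908 +0.045490 -0.000429 = -0.490847;  D = +0.079462+0.484372i
d^3_{2,0}: k∈[0..1] ⇒ +0.142532 -0.004033 = +0.138499;  D = -0.131239+0.044251i
d^3_{3,0}: single k=0 term ⇒ -0.019576;  D = -0.009175-0.017292i
Y_3^{m'}(θ=1.9467,φ=5.6175) and Σ D·Y over m':
  (+0.0092-0.0173i)·(-0.1388+0.3057i)  (-0.1312-0.0443i)·(-0.0770-0.3154i)  (-0.0795+0.4844i)·(-0.0771-0.0606i)  (+0.6921+0.0000i)·(+0.3187+0.0000i)  (+0.0795+0.4844i)·(+0.0771-0.0606i)  (-0.1312+0.0443i)·(-0.0770+0.3154i)  (-0.0092-0.0173i)·(+0.1388+0.3057i)
Y_3^0(R⁻¹ n̂) = +0.291792+0.000000i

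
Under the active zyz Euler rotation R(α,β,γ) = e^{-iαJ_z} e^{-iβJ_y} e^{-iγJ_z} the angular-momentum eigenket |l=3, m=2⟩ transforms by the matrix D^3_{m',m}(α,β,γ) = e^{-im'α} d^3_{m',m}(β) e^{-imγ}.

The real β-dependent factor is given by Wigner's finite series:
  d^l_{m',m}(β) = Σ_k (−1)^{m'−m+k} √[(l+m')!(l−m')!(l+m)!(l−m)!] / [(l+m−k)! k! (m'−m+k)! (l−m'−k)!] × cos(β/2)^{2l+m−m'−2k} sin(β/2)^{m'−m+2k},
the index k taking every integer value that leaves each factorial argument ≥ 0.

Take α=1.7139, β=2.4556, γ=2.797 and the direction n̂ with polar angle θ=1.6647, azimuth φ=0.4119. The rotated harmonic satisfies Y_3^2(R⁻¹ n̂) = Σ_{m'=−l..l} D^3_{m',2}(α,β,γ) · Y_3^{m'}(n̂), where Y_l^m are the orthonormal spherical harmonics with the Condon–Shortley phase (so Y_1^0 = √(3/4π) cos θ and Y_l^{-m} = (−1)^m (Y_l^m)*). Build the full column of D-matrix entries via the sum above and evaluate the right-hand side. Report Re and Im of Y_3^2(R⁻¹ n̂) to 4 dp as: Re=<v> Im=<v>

Re=-0.2139 Im=-0.0877

Need the full column D^3_{m',2} for m'=−3..3 at α=1.7139, β=2.4556, γ=2.797.
cos(β/2)=0.336310, sin(β/2)=0.941751
d^3_{-3,2}: single k=5 term ⇒ +0.610235;  D = +0.548872-0.266694i
d^3_{-2,2}: k∈[4..5] ⇒ +0.444831 -0.697617 = -0.252786;  D = +0.141773+0.209287i
d^3_{-1,2}: k∈[3..4] ⇒ +0.200937 -0.787809 = -0.586873;  D = +0.433977-0.395074i
d^3_{0,2}: k∈[2..3] ⇒ +0.062143 -0.487288 = -0.425145;  D = -0.328112-0.270353i
d^3_{1,2}: k∈[1..2] ⇒ +0.012813 -0.200937 = -0.188124;  D = -0.097701+0.160765i
d^3_{2,2}: k∈[0..1] ⇒ +0.001447 -0.056729 = -0.055282;  D = +0.050854+0.021679i
d^3_{3,2}: single k=0 term ⇒ -0.009925;  D = +0.002550-0.009591i
Y_3^{m'}(θ=1.6647,φ=0.4119) and Σ D·Y over m':
  (+0.5489-0.2667i)·(+0.1354-0.3888i)  (+0.1418+0.2093i)·(-0.0645+0.0697i)  (+0.4340-0.3951i)·(-0.2819+0.1232i)  (-0.3281-0.2704i)·(+0.1034+0.0000i)  (-0.0977+0.1608i)·(+0.2819+0.1232i)  (+0.0509+0.0217i)·(-0.0645-0.0697i)  (+0.0026-0.0096i)·(-0.1354-0.3888i)
Y_3^2(R⁻¹ n̂) = -0.213916-0.087661i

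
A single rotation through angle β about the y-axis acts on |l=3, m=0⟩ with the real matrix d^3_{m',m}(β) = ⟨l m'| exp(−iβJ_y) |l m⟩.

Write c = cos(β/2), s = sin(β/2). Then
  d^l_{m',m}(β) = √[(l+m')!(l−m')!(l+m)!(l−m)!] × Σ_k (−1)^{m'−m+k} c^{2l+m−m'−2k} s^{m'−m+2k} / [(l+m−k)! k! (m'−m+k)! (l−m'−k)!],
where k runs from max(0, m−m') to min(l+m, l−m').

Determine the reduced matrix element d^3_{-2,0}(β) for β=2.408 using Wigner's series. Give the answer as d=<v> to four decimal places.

d=-0.4559

d^3_{-2,0}(β=2.408) via Wigner's sum:
With c≡cos(β/2)=0.358627 and s≡sin(β/2)=0.933481, N=[1·120·6·6]^{1/2}=65.726707
k: max(0,(0)−(-2))=2 … min(3+(0),3−(-2))=3
  k=2: (−1)^0·65.7267/(12)·0.3586^4·0.9335^2 = +0.078948
  k=3: (−1)^1·65.7267/(12)·0.3586^2·0.9335^4 = -0.534894
d^3_{-2,0}(2.408) = +0.078948 -0.534894 = -0.455946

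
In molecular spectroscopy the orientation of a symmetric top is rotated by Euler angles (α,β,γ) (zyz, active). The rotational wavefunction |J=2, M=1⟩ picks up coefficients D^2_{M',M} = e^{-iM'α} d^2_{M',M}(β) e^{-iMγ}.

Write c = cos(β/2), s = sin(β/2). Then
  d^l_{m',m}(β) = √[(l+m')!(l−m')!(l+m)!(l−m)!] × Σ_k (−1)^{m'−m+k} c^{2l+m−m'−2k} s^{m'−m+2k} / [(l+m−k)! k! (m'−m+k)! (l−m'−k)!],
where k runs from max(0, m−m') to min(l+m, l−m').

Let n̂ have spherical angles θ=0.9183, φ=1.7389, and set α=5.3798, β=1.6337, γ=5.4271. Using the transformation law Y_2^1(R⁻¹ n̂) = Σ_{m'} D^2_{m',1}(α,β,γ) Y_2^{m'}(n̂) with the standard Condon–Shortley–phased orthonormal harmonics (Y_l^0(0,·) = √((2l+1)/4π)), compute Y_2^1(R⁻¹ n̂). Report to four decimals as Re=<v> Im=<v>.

Need the full column D^2_{m',1} for m'=−2..2 at α=5.3798, β=1.6337, γ=5.4271.
cos(β/2)=0.684521, sin(β/2)=0.728993
d^2_{-2,1}: single k=3 term ⇒ +0.530380;  D = +0.308217-0.431631i
d^2_{-1,1}: k∈[2..3] ⇒ +0.747036 -0.282419 = +0.464617;  D = +0.464098-0.021968i
d^2_{0,1}: k∈[1..2] ⇒ +0.572742 -0.649580 = -0.076838;  D = -0.050359-0.058034i
d^2_{1,1}: k∈[0..1] ⇒ +0.219557 -0.747036 = -0.527479;  D = +0.098932-0.518119i
d^2_{2,1}: single k=0 term ⇒ -0.467642;  D = +0.415069-0.215423i
Y_2^{m'}(θ=0.9183,φ=1.7389) and Σ D·Y over m':
  (+0.3082-0.4316i)·(-0.2302+0.0805i)  (+0.4641-0.0220i)·(-0.0624-0.3675i)  (-0.0504-0.0580i)·(+0.0334+0.0000i)  (+0.0989-0.5181i)·(+0.0624-0.3675i)  (+0.4151-0.2154i)·(-0.2302-0.0805i)
Y_2^1(R⁻¹ n̂) = -0.372030-0.099401i

Re=-0.3720 Im=-0.0994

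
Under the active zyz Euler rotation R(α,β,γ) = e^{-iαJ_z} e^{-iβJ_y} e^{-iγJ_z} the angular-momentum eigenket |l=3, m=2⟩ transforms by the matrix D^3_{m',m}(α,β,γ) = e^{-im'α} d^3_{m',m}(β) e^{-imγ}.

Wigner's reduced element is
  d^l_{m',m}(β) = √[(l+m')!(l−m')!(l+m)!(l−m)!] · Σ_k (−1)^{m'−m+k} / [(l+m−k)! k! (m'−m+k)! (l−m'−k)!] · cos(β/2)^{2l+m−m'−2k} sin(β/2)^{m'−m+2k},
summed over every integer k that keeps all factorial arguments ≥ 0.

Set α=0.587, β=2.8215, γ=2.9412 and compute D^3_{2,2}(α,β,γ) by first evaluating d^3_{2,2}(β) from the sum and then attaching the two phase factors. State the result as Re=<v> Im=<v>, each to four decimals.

Re=-0.0022 Im=0.0022

Split into d^3_{2,2}(β=2.8215) × two z-phases.
c=cos(2.8215/2)=0.159364, s=sin(2.8215/2)=0.987220; N=√[120·1·120·1]=120.000000
k∈{0,1} keeps every argument non-negative
  k=0: (−1)^0·120.0000/(120)·0.1594^6·0.9872^0 = +0.000016
  k=1: (−1)^1·120.0000/(24)·0.1594^4·0.9872^2 = -0.003143
d^3_{2,2}(2.8215) = +0.000016 -0.003143 = -0.003127
D = (+0.386466-0.922304i)·(-0.003127)·(+0.920755+0.390142i) = -0.002238+0.002184i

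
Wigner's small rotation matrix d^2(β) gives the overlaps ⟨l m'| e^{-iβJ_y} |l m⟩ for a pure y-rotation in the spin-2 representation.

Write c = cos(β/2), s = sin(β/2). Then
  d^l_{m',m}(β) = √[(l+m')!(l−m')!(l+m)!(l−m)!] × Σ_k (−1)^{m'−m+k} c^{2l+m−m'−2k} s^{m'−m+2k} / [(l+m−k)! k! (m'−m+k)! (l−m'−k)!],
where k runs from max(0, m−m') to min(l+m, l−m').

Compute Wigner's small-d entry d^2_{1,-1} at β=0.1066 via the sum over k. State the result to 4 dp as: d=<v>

d^2_{1,-1}(β=0.1066) via Wigner's sum:
c=cos(0.1066/2)=0.998580, s=sin(0.1066/2)=0.053275; N=√[6·1·1·6]=6.000000
k: max(0,(-1)−(1))=0 … min(2+(-1),2−(1))=1
  k=0: (−1)^2·6.0000/(2)·0.9986^2·0.0533^2 = +0.008490
  k=1: (−1)^3·6.0000/(6)·0.9986^0·0.0533^4 = -0.000008
d^2_{1,-1}(0.1066) = +0.008490 -0.000008 = +0.008482

d=0.0085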